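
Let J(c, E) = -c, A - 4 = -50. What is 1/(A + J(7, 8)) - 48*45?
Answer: -114481/53 ≈ -2160.0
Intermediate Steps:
A = -46 (A = 4 - 50 = -46)
1/(A + J(7, 8)) - 48*45 = 1/(-46 - 1*7) - 48*45 = 1/(-46 - 7) - 2160 = 1/(-53) - 2160 = -1/53 - 2160 = -114481/53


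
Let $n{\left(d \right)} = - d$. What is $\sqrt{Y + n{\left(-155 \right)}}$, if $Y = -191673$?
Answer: $i \sqrt{191518} \approx 437.63 i$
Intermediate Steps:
$\sqrt{Y + n{\left(-155 \right)}} = \sqrt{-191673 - -155} = \sqrt{-191673 + 155} = \sqrt{-191518} = i \sqrt{191518}$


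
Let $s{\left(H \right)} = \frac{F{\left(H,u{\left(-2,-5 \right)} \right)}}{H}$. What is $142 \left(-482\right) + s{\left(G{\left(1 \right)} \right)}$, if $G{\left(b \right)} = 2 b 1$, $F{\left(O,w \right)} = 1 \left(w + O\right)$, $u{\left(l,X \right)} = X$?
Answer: $- \frac{136891}{2} \approx -68446.0$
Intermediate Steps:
$F{\left(O,w \right)} = O + w$ ($F{\left(O,w \right)} = 1 \left(O + w\right) = O + w$)
$G{\left(b \right)} = 2 b$
$s{\left(H \right)} = \frac{-5 + H}{H}$ ($s{\left(H \right)} = \frac{H - 5}{H} = \frac{-5 + H}{H}$)
$142 \left(-482\right) + s{\left(G{\left(1 \right)} \right)} = 142 \left(-482\right) + \frac{-5 + 2 \cdot 1}{2 \cdot 1} = -68444 + \frac{-5 + 2}{2} = -68444 + \frac{1}{2} \left(-3\right) = -68444 - \frac{3}{2} = - \frac{136891}{2}$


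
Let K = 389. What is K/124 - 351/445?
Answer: 129581/55180 ≈ 2.3483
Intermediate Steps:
K/124 - 351/445 = 389/124 - 351/445 = 129581/55180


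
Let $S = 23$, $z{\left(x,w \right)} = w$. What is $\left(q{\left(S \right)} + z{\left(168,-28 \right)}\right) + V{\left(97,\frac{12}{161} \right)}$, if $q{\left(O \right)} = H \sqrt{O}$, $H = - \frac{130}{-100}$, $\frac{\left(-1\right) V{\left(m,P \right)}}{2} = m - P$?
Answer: $- \frac{35718}{161} + \frac{13 \sqrt{23}}{10} \approx -215.62$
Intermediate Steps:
$V{\left(m,P \right)} = - 2 m + 2 P$ ($V{\left(m,P \right)} = - 2 \left(m - P\right) = - 2 m + 2 P$)
$H = \frac{13}{10}$ ($H = \left(-130\right) \left(- \frac{1}{100}\right) = \frac{13}{10} \approx 1.3$)
$q{\left(O \right)} = \frac{13 \sqrt{O}}{10}$
$\left(q{\left(S \right)} + z{\left(168,-28 \right)}\right) + V{\left(97,\frac{12}{161} \right)} = \left(\frac{13 \sqrt{23}}{10} - 28\right) + \left(\left(-2\right) 97 + 2 \cdot \frac{12}{161}\right) = \left(-28 + \frac{13 \sqrt{23}}{10}\right) - \left(194 - 2 \cdot 12 \cdot \frac{1}{161}\right) = \left(-28 + \frac{13 \sqrt{23}}{10}\right) + \left(-194 + 2 \cdot \frac{12}{161}\right) = \left(-28 + \frac{13 \sqrt{23}}{10}\right) + \left(-194 + \frac{24}{161}\right) = \left(-28 + \frac{13 \sqrt{23}}{10}\right) - \frac{31210}{161} = - \frac{35718}{161} + \frac{13 \sqrt{23}}{10}$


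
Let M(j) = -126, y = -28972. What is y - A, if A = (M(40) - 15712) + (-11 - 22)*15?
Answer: -12639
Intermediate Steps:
A = -16333 (A = (-126 - 15712) + (-11 - 22)*15 = -15838 - 33*15 = -15838 - 495 = -16333)
y - A = -28972 - 1*(-16333) = -28972 + 16333 = -12639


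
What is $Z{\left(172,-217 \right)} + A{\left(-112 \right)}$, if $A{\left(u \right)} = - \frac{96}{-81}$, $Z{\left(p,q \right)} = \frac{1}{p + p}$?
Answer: $\frac{11035}{9288} \approx 1.1881$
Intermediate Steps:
$Z{\left(p,q \right)} = \frac{1}{2 p}$
$A{\left(u \right)} = \frac{32}{27}$ ($A{\left(u \right)} = \left(-96\right) \left(- \frac{1}{81}\right) = \frac{32}{27}$)
$Z{\left(172,-217 \right)} + A{\left(-112 \right)} = \frac{1}{2 \cdot 172} + \frac{32}{27} = \frac{1}{2} \cdot \frac{1}{172} + \frac{32}{27} = \frac{1}{344} + \frac{32}{27} = \frac{11035}{9288}$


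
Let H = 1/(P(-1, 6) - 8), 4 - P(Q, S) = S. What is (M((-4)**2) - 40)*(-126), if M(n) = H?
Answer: 25263/5 ≈ 5052.6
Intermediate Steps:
P(Q, S) = 4 - S
H = -1/10 (H = 1/((4 - 1*6) - 8) = 1/((4 - 6) - 8) = 1/(-2 - 8) = 1/(-10) = -1/10 ≈ -0.10000)
M(n) = -1/10
(M((-4)**2) - 40)*(-126) = (-1/10 - 40)*(-126) = -401/10*(-126) = 25263/5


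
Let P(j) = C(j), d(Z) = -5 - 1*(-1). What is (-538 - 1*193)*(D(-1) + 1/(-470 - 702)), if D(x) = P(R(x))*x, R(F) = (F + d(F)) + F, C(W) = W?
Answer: -5139661/1172 ≈ -4385.4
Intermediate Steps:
d(Z) = -4 (d(Z) = -5 + 1 = -4)
R(F) = -4 + 2*F (R(F) = (F - 4) + F = (-4 + F) + F = -4 + 2*F)
P(j) = j
D(x) = x*(-4 + 2*x) (D(x) = (-4 + 2*x)*x = x*(-4 + 2*x))
(-538 - 1*193)*(D(-1) + 1/(-470 - 702)) = (-538 - 1*193)*(2*(-1)*(-2 - 1) + 1/(-470 - 702)) = (-538 - 193)*(2*(-1)*(-3) + 1/(-1172)) = -731*(6 - 1/1172) = -731*7031/1172 = -5139661/1172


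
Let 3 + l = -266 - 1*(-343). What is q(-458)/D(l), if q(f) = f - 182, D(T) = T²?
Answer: -160/1369 ≈ -0.11687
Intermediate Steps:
l = 74 (l = -3 + (-266 - 1*(-343)) = -3 + (-266 + 343) = -3 + 77 = 74)
q(f) = -182 + f
q(-458)/D(l) = (-182 - 458)/(74²) = -640/5476 = -640*1/5476 = -160/1369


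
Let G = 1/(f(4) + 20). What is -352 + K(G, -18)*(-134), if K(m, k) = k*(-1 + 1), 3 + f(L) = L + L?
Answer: -352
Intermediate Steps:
f(L) = -3 + 2*L (f(L) = -3 + (L + L) = -3 + 2*L)
G = 1/25 (G = 1/((-3 + 2*4) + 20) = 1/((-3 + 8) + 20) = 1/(5 + 20) = 1/25 ≈ 0.040000)
K(m, k) = 0 (K(m, k) = k*0 = 0)
-352 + K(G, -18)*(-134) = -352 + 0*(-134) = -352 + 0 = -352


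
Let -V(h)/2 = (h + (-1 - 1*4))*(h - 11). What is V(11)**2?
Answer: 0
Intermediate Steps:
V(h) = -2*(-11 + h)*(-5 + h) (V(h) = -2*(h + (-1 - 1*4))*(h - 11) = -2*(h + (-1 - 4))*(-11 + h) = -2*(h - 5)*(-11 + h) = -2*(-5 + h)*(-11 + h) = -2*(-11 + h)*(-5 + h))
V(11)**2 = (-110 - 2*11**2 + 32*11)**2 = (-110 - 2*121 + 352)**2 = (-110 - 242 + 352)**2 = 0**2 = 0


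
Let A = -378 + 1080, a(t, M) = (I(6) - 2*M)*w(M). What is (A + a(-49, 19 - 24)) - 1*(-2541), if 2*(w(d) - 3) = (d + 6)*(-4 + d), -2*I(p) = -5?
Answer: 12897/4 ≈ 3224.3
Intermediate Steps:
I(p) = 5/2 (I(p) = -½*(-5) = 5/2)
w(d) = 3 + (-4 + d)*(6 + d)/2 (w(d) = 3 + ((d + 6)*(-4 + d))/2 = 3 + ((6 + d)*(-4 + d))/2 = 3 + ((-4 + d)*(6 + d))/2 = 3 + (-4 + d)*(6 + d)/2)
a(t, M) = (5/2 - 2*M)*(-9 + M + M²/2)
A = 702
(A + a(-49, 19 - 24)) - 1*(-2541) = (702 - (-5 + 4*(19 - 24))*(-18 + (19 - 24)² + 2*(19 - 24))/4) - 1*(-2541) = (702 - (-5 + 4*(-5))*(-18 + (-5)² + 2*(-5))/4) + 2541 = (702 - (-5 - 20)*(-18 + 25 - 10)/4) + 2541 = (702 - ¼*(-25)*(-3)) + 2541 = (702 - 75/4) + 2541 = 2733/4 + 2541 = 12897/4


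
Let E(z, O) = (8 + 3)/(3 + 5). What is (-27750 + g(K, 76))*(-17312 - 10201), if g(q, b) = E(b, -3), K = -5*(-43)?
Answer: 6107583357/8 ≈ 7.6345e+8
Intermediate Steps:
K = 215
E(z, O) = 11/8
g(q, b) = 11/8
(-27750 + g(K, 76))*(-17312 - 10201) = (-27750 + 11/8)*(-17312 - 10201) = -221989/8*(-27513) = 6107583357/8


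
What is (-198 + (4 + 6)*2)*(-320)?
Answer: 56960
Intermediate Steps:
(-198 + (4 + 6)*2)*(-320) = (-198 + 10*2)*(-320) = (-198 + 20)*(-320) = -178*(-320) = 56960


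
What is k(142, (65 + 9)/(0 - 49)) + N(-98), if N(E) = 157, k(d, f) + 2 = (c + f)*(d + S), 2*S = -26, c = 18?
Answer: 111827/49 ≈ 2282.2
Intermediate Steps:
S = -13 (S = (½)*(-26) = -13)
k(d, f) = -2 + (-13 + d)*(18 + f) (k(d, f) = -2 + (18 + f)*(d - 13) = -2 + (18 + f)*(-13 + d) = -2 + (-13 + d)*(18 + f))
k(142, (65 + 9)/(0 - 49)) + N(-98) = (-236 - 13*(65 + 9)/(0 - 49) + 18*142 + 142*((65 + 9)/(0 - 49))) + 157 = (-236 - 962/(-49) + 2556 + 142*(74/(-49))) + 157 = (-236 - 962*(-1)/49 + 2556 + 142*(74*(-1/49))) + 157 = (-236 - 13*(-74/49) + 2556 + 142*(-74/49)) + 157 = (-236 + 962/49 + 2556 - 10508/49) + 157 = 104134/49 + 157 = 111827/49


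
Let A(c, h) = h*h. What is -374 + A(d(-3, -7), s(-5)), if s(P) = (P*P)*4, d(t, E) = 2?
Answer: 9626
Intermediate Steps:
s(P) = 4*P**2 (s(P) = P**2*4 = 4*P**2)
A(c, h) = h**2
-374 + A(d(-3, -7), s(-5)) = -374 + (4*(-5)**2)**2 = -374 + (4*25)**2 = -374 + 100**2 = -374 + 10000 = 9626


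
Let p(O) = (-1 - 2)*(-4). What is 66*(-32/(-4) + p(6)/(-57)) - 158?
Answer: 6766/19 ≈ 356.11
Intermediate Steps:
p(O) = 12 (p(O) = -3*(-4) = 12)
66*(-32/(-4) + p(6)/(-57)) - 158 = 66*(-32/(-4) + 12/(-57)) - 158 = 66*(-32*(-1/4) + 12*(-1/57)) - 158 = 66*(8 - 4/19) - 158 = 66*(148/19) - 158 = 9768/19 - 158 = 6766/19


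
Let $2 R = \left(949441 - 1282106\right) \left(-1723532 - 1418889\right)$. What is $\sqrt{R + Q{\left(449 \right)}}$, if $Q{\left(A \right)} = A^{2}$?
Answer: $\frac{\sqrt{2090747770334}}{2} \approx 7.2297 \cdot 10^{5}$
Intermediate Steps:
$R = \frac{1045373481965}{2}$ ($R = \frac{\left(949441 - 1282106\right) \left(-1723532 - 1418889\right)}{2} = \frac{\left(-332665\right) \left(-3142421\right)}{2} = \frac{1}{2} \cdot 1045373481965 = \frac{1045373481965}{2} \approx 5.2269 \cdot 10^{11}$)
$\sqrt{R + Q{\left(449 \right)}} = \sqrt{\frac{1045373481965}{2} + 449^{2}} = \sqrt{\frac{1045373481965}{2} + 201601} = \sqrt{\frac{1045373885167}{2}} = \frac{\sqrt{2090747770334}}{2}$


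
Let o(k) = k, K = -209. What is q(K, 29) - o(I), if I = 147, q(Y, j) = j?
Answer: -118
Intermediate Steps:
q(K, 29) - o(I) = 29 - 1*147 = 29 - 147 = -118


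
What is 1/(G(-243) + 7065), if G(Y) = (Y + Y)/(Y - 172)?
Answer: 415/2932461 ≈ 0.00014152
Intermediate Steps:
G(Y) = 2*Y/(-172 + Y) (G(Y) = (2*Y)/(-172 + Y) = 2*Y/(-172 + Y))
1/(G(-243) + 7065) = 1/(2*(-243)/(-172 - 243) + 7065) = 1/(2*(-243)/(-415) + 7065) = 1/(2*(-243)*(-1/415) + 7065) = 1/(486/415 + 7065) = 1/(2932461/415) = 415/2932461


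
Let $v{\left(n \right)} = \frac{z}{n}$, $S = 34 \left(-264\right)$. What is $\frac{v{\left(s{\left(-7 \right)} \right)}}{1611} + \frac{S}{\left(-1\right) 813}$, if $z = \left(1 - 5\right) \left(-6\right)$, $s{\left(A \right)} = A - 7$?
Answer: $\frac{11245844}{1018689} \approx 11.04$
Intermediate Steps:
$s{\left(A \right)} = -7 + A$ ($s{\left(A \right)} = A - 7 = -7 + A$)
$S = -8976$
$z = 24$ ($z = \left(-4\right) \left(-6\right) = 24$)
$v{\left(n \right)} = \frac{24}{n}$
$\frac{v{\left(s{\left(-7 \right)} \right)}}{1611} + \frac{S}{\left(-1\right) 813} = \frac{24 \frac{1}{-7 - 7}}{1611} - \frac{8976}{\left(-1\right) 813} = \frac{24}{-14} \cdot \frac{1}{1611} - \frac{8976}{-813} = 24 \left(- \frac{1}{14}\right) \frac{1}{1611} - - \frac{2992}{271} = \left(- \frac{12}{7}\right) \frac{1}{1611} + \frac{2992}{271} = - \frac{4}{3759} + \frac{2992}{271} = \frac{11245844}{1018689}$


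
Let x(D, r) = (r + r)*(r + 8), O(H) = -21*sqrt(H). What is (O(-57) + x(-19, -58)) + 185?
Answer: 5985 - 21*I*sqrt(57) ≈ 5985.0 - 158.55*I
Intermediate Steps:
x(D, r) = 2*r*(8 + r) (x(D, r) = (2*r)*(8 + r) = 2*r*(8 + r))
(O(-57) + x(-19, -58)) + 185 = (-21*I*sqrt(57) + 2*(-58)*(8 - 58)) + 185 = (-21*I*sqrt(57) + 2*(-58)*(-50)) + 185 = (-21*I*sqrt(57) + 5800) + 185 = (5800 - 21*I*sqrt(57)) + 185 = 5985 - 21*I*sqrt(57)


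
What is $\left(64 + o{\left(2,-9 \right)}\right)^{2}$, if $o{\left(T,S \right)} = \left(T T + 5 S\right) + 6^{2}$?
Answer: $3481$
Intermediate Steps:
$o{\left(T,S \right)} = 36 + T^{2} + 5 S$ ($o{\left(T,S \right)} = \left(T^{2} + 5 S\right) + 36 = 36 + T^{2} + 5 S$)
$\left(64 + o{\left(2,-9 \right)}\right)^{2} = \left(64 + \left(36 + 2^{2} + 5 \left(-9\right)\right)\right)^{2} = \left(64 + \left(36 + 4 - 45\right)\right)^{2} = \left(64 - 5\right)^{2} = 59^{2} = 3481$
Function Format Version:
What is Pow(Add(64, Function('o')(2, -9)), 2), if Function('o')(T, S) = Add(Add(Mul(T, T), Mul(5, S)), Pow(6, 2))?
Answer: 3481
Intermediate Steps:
Function('o')(T, S) = Add(36, Pow(T, 2), Mul(5, S)) (Function('o')(T, S) = Add(Add(Pow(T, 2), Mul(5, S)), 36) = Add(36, Pow(T, 2), Mul(5, S)))
Pow(Add(64, Function('o')(2, -9)), 2) = Pow(Add(64, Add(36, Pow(2, 2), Mul(5, -9))), 2) = Pow(Add(64, Add(36, 4, -45)), 2) = Pow(Add(64, -5), 2) = Pow(59, 2) = 3481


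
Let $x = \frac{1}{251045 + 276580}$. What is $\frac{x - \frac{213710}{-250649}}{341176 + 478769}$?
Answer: $\frac{16108427057}{15490948970739375} \approx 1.0399 \cdot 10^{-6}$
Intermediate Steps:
$x = \frac{1}{527625} \approx 1.8953 \cdot 10^{-6}$
$\frac{x - \frac{213710}{-250649}}{341176 + 478769} = \frac{\frac{1}{527625} - \frac{213710}{-250649}}{341176 + 478769} = \frac{\frac{1}{527625} - - \frac{30530}{35807}}{819945} = \left(\frac{1}{527625} + \frac{30530}{35807}\right) \frac{1}{819945} = \frac{16108427057}{18892668375} \cdot \frac{1}{819945} = \frac{16108427057}{15490948970739375}$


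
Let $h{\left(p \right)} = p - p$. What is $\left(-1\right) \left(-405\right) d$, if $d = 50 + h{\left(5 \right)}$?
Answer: $20250$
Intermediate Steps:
$h{\left(p \right)} = 0$
$d = 50$ ($d = 50 + 0 = 50$)
$\left(-1\right) \left(-405\right) d = \left(-1\right) \left(-405\right) 50 = 405 \cdot 50 = 20250$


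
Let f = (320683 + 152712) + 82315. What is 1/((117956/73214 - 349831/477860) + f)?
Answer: 17493021020/9721062087987863 ≈ 1.7995e-6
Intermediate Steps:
f = 555710 (f = 473395 + 82315 = 555710)
1/((117956/73214 - 349831/477860) + f) = 1/((117956/73214 - 349831/477860) + 555710) = 1/((117956*(1/73214) - 349831*1/477860) + 555710) = 1/((58978/36607 - 349831/477860) + 555710) = 1/(15376963663/17493021020 + 555710) = 1/(9721062087987863/17493021020) = 17493021020/9721062087987863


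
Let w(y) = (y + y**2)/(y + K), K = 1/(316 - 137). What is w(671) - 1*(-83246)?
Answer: 5039695154/60055 ≈ 83918.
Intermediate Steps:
K = 1/179 ≈ 0.0055866
w(y) = (y + y**2)/(1/179 + y) (w(y) = (y + y**2)/(y + 1/179) = (y + y**2)/(1/179 + y))
w(671) - 1*(-83246) = 179*671*(1 + 671)/(1 + 179*671) - 1*(-83246) = 179*671*672/(1 + 120109) + 83246 = 179*671*672/120110 + 83246 = 179*671*(1/120110)*672 + 83246 = 40356624/60055 + 83246 = 5039695154/60055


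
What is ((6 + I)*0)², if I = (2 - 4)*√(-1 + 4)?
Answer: 0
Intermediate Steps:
I = -2*√3 ≈ -3.4641
((6 + I)*0)² = ((6 - 2*√3)*0)² = 0² = 0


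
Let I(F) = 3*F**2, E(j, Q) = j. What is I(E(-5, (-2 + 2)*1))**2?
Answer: 5625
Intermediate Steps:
I(E(-5, (-2 + 2)*1))**2 = (3*(-5)**2)**2 = (3*25)**2 = 75**2 = 5625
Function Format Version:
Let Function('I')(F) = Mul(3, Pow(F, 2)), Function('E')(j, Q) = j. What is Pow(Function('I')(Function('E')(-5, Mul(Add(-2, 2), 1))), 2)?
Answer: 5625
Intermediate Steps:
Pow(Function('I')(Function('E')(-5, Mul(Add(-2, 2), 1))), 2) = Pow(Mul(3, Pow(-5, 2)), 2) = Pow(Mul(3, 25), 2) = Pow(75, 2) = 5625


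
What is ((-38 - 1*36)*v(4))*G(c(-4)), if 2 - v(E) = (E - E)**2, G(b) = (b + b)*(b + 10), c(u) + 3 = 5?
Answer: -7104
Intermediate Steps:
c(u) = 2 (c(u) = -3 + 5 = 2)
G(b) = 2*b*(10 + b) (G(b) = (2*b)*(10 + b) = 2*b*(10 + b))
v(E) = 2 (v(E) = 2 - (E - E)**2 = 2 - 1*0**2 = 2 - 1*0 = 2 + 0 = 2)
((-38 - 1*36)*v(4))*G(c(-4)) = ((-38 - 1*36)*2)*(2*2*(10 + 2)) = ((-38 - 36)*2)*(2*2*12) = -74*2*48 = -148*48 = -7104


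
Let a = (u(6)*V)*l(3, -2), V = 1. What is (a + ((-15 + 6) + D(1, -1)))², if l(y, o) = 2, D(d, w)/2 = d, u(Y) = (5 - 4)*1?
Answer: 25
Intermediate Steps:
u(Y) = 1 (u(Y) = 1*1 = 1)
D(d, w) = 2*d
a = 2 (a = (1*1)*2 = 1*2 = 2)
(a + ((-15 + 6) + D(1, -1)))² = (2 + ((-15 + 6) + 2*1))² = (2 + (-9 + 2))² = (2 - 7)² = (-5)² = 25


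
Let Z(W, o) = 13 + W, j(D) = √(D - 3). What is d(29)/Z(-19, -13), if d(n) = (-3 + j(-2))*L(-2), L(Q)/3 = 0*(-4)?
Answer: 0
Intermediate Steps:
L(Q) = 0 (L(Q) = 3*(0*(-4)) = 3*0 = 0)
j(D) = √(-3 + D)
d(n) = 0 (d(n) = (-3 + √(-3 - 2))*0 = (-3 + √(-5))*0 = (-3 + I*√5)*0 = 0)
d(29)/Z(-19, -13) = 0/(13 - 19) = 0/(-6) = 0*(-⅙) = 0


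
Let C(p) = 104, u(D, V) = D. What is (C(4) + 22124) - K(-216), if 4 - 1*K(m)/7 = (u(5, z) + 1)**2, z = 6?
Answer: 22452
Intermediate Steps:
K(m) = -224 (K(m) = 28 - 7*(5 + 1)**2 = 28 - 7*6**2 = 28 - 7*36 = 28 - 252 = -224)
(C(4) + 22124) - K(-216) = (104 + 22124) - 1*(-224) = 22228 + 224 = 22452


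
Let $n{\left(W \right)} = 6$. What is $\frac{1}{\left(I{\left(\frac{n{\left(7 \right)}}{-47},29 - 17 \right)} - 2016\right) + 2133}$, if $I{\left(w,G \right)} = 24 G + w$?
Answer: $\frac{47}{19029} \approx 0.0024699$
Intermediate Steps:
$I{\left(w,G \right)} = w + 24 G$
$\frac{1}{\left(I{\left(\frac{n{\left(7 \right)}}{-47},29 - 17 \right)} - 2016\right) + 2133} = \frac{1}{\left(\left(\frac{6}{-47} + 24 \left(29 - 17\right)\right) - 2016\right) + 2133} = \frac{1}{\left(\left(6 \left(- \frac{1}{47}\right) + 24 \cdot 12\right) - 2016\right) + 2133} = \frac{1}{\left(\left(- \frac{6}{47} + 288\right) - 2016\right) + 2133} = \frac{1}{\left(\frac{13530}{47} - 2016\right) + 2133} = \frac{1}{- \frac{81222}{47} + 2133} = \frac{1}{\frac{19029}{47}} = \frac{47}{19029}$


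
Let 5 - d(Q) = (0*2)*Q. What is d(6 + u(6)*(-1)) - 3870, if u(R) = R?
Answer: -3865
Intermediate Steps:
d(Q) = 5 (d(Q) = 5 - 0*2*Q = 5 - 0*Q = 5 - 1*0 = 5 + 0 = 5)
d(6 + u(6)*(-1)) - 3870 = 5 - 3870 = -3865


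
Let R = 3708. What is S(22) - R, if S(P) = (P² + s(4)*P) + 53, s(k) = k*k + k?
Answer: -2731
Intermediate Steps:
s(k) = k + k² (s(k) = k² + k = k + k²)
S(P) = 53 + P² + 20*P (S(P) = (P² + (4*(1 + 4))*P) + 53 = (P² + (4*5)*P) + 53 = (P² + 20*P) + 53 = 53 + P² + 20*P)
S(22) - R = (53 + 22² + 20*22) - 1*3708 = (53 + 484 + 440) - 3708 = 977 - 3708 = -2731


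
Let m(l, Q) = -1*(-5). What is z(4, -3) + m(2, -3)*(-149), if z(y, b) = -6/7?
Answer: -5221/7 ≈ -745.86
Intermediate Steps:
m(l, Q) = 5
z(y, b) = -6/7 (z(y, b) = -6*⅐ = -6/7)
z(4, -3) + m(2, -3)*(-149) = -6/7 + 5*(-149) = -6/7 - 745 = -5221/7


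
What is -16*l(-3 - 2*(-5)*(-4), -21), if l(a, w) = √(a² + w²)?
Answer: -16*√2290 ≈ -765.66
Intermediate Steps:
-16*l(-3 - 2*(-5)*(-4), -21) = -16*√((-3 - 2*(-5)*(-4))² + (-21)²) = -16*√((-3 + 10*(-4))² + 441) = -16*√((-3 - 40)² + 441) = -16*√((-43)² + 441) = -16*√(1849 + 441) = -16*√2290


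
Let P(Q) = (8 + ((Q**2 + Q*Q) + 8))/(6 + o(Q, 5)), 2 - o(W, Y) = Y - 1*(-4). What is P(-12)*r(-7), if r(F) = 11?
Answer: -3344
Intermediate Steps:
o(W, Y) = -2 - Y (o(W, Y) = 2 - (Y - 1*(-4)) = 2 - (Y + 4) = 2 - (4 + Y) = 2 + (-4 - Y) = -2 - Y)
P(Q) = -16 - 2*Q**2 (P(Q) = (8 + ((Q**2 + Q*Q) + 8))/(6 + (-2 - 1*5)) = (8 + ((Q**2 + Q**2) + 8))/(6 + (-2 - 5)) = (8 + (2*Q**2 + 8))/(6 - 7) = (8 + (8 + 2*Q**2))/(-1) = (16 + 2*Q**2)*(-1) = -16 - 2*Q**2)
P(-12)*r(-7) = (-16 - 2*(-12)**2)*11 = (-16 - 2*144)*11 = (-16 - 288)*11 = -304*11 = -3344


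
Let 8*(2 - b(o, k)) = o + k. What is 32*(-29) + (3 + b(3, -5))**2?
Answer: -14407/16 ≈ -900.44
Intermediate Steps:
b(o, k) = 2 - k/8 - o/8 (b(o, k) = 2 - (o + k)/8 = 2 - (k + o)/8 = 2 + (-k/8 - o/8) = 2 - k/8 - o/8)
32*(-29) + (3 + b(3, -5))**2 = 32*(-29) + (3 + (2 - 1/8*(-5) - 1/8*3))**2 = -928 + (3 + (2 + 5/8 - 3/8))**2 = -928 + (3 + 9/4)**2 = -928 + (21/4)**2 = -928 + 441/16 = -14407/16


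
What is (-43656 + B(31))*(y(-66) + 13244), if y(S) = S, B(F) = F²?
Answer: -562634710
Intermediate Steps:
(-43656 + B(31))*(y(-66) + 13244) = (-43656 + 31²)*(-66 + 13244) = (-43656 + 961)*13178 = -42695*13178 = -562634710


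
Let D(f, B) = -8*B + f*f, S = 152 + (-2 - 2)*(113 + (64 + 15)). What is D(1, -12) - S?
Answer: 713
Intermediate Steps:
S = -616 (S = 152 - 4*(113 + 79) = 152 - 4*192 = 152 - 768 = -616)
D(f, B) = f² - 8*B (D(f, B) = -8*B + f² = f² - 8*B)
D(1, -12) - S = (1² - 8*(-12)) - 1*(-616) = (1 + 96) + 616 = 97 + 616 = 713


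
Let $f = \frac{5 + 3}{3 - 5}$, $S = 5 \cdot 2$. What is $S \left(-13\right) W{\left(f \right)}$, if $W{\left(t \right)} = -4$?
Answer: $520$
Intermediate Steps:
$S = 10$
$f = -4$ ($f = \frac{8}{-2} = 8 \left(- \frac{1}{2}\right) = -4$)
$S \left(-13\right) W{\left(f \right)} = 10 \left(-13\right) \left(-4\right) = \left(-130\right) \left(-4\right) = 520$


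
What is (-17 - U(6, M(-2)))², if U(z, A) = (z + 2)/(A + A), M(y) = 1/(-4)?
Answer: 1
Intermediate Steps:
M(y) = -¼
U(z, A) = (2 + z)/(2*A) (U(z, A) = (2 + z)/((2*A)) = (2 + z)*(1/(2*A)) = (2 + z)/(2*A))
(-17 - U(6, M(-2)))² = (-17 - (2 + 6)/(2*(-¼)))² = (-17 - (-4)*8/2)² = (-17 - 1*(-16))² = (-17 + 16)² = (-1)² = 1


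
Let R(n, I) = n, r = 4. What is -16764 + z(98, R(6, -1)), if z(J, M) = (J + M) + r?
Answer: -16656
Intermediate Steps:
z(J, M) = 4 + J + M (z(J, M) = (J + M) + 4 = 4 + J + M)
-16764 + z(98, R(6, -1)) = -16764 + (4 + 98 + 6) = -16764 + 108 = -16656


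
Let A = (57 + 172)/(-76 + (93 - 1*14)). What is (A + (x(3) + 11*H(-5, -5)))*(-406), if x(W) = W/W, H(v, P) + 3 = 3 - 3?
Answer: -53998/3 ≈ -17999.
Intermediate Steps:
H(v, P) = -3 (H(v, P) = -3 + (3 - 3) = -3 + 0 = -3)
x(W) = 1
A = 229/3 (A = 229/(-76 + (93 - 14)) = 229/(-76 + 79) = 229/3 ≈ 76.333)
(A + (x(3) + 11*H(-5, -5)))*(-406) = (229/3 + (1 + 11*(-3)))*(-406) = (229/3 + (1 - 33))*(-406) = (229/3 - 32)*(-406) = (133/3)*(-406) = -53998/3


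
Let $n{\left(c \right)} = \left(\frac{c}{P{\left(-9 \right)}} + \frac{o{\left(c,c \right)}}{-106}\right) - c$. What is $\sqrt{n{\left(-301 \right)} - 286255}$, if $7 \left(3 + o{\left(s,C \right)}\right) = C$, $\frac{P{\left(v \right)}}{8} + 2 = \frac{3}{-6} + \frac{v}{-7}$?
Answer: $\frac{3 i \sqrt{103160994209}}{1802} \approx 534.72 i$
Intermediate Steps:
$P{\left(v \right)} = -20 - \frac{8 v}{7}$ ($P{\left(v \right)} = -16 + 8 \left(\frac{3}{-6} + \frac{v}{-7}\right) = -16 + 8 \left(3 \left(- \frac{1}{6}\right) + v \left(- \frac{1}{7}\right)\right) = -16 + 8 \left(- \frac{1}{2} - \frac{v}{7}\right) = -16 - \left(4 + \frac{8 v}{7}\right) = -20 - \frac{8 v}{7}$)
$o{\left(s,C \right)} = -3 + \frac{C}{7}$
$n{\left(c \right)} = \frac{3}{106} - \frac{27859 c}{25228}$ ($n{\left(c \right)} = \left(\frac{c}{-20 - - \frac{72}{7}} + \frac{-3 + \frac{c}{7}}{-106}\right) - c = \left(\frac{c}{-20 + \frac{72}{7}} + \left(-3 + \frac{c}{7}\right) \left(- \frac{1}{106}\right)\right) - c = \left(\frac{c}{- \frac{68}{7}} - \left(- \frac{3}{106} + \frac{c}{742}\right)\right) - c = \left(c \left(- \frac{7}{68}\right) - \left(- \frac{3}{106} + \frac{c}{742}\right)\right) - c = \left(- \frac{7 c}{68} - \left(- \frac{3}{106} + \frac{c}{742}\right)\right) - c = \left(\frac{3}{106} - \frac{2631 c}{25228}\right) - c = \frac{3}{106} - \frac{27859 c}{25228}$)
$\sqrt{n{\left(-301 \right)} - 286255} = \sqrt{\left(\frac{3}{106} - - \frac{1197937}{3604}\right) - 286255} = \sqrt{\left(\frac{3}{106} + \frac{1197937}{3604}\right) - 286255} = \sqrt{\frac{1198039}{3604} - 286255} = \sqrt{- \frac{1030464981}{3604}} = \frac{3 i \sqrt{103160994209}}{1802}$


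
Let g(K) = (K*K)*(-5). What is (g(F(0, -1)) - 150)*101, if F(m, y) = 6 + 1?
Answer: -39895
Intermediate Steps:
F(m, y) = 7
g(K) = -5*K² (g(K) = K²*(-5) = -5*K²)
(g(F(0, -1)) - 150)*101 = (-5*7² - 150)*101 = (-5*49 - 150)*101 = (-245 - 150)*101 = -395*101 = -39895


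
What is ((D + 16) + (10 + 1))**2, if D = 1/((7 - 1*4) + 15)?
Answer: 237169/324 ≈ 732.00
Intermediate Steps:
D = 1/18 (D = 1/((7 - 4) + 15) = 1/(3 + 15) = 1/18 ≈ 0.055556)
((D + 16) + (10 + 1))**2 = ((1/18 + 16) + (10 + 1))**2 = (289/18 + 11)**2 = (487/18)**2 = 237169/324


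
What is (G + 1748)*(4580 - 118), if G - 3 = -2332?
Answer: -2592422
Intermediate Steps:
G = -2329 (G = 3 - 2332 = -2329)
(G + 1748)*(4580 - 118) = (-2329 + 1748)*(4580 - 118) = -581*4462 = -2592422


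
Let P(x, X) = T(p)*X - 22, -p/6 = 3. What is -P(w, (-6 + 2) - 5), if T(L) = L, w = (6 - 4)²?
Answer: -140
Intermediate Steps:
p = -18 (p = -6*3 = -18)
w = 4 (w = 2² = 4)
P(x, X) = -22 - 18*X (P(x, X) = -18*X - 22 = -22 - 18*X)
-P(w, (-6 + 2) - 5) = -(-22 - 18*((-6 + 2) - 5)) = -(-22 - 18*(-4 - 5)) = -(-22 - 18*(-9)) = -(-22 + 162) = -1*140 = -140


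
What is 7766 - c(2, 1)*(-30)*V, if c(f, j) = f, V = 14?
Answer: 8606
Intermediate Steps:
7766 - c(2, 1)*(-30)*V = 7766 - 2*(-30)*14 = 7766 - (-60)*14 = 7766 - 1*(-840) = 7766 + 840 = 8606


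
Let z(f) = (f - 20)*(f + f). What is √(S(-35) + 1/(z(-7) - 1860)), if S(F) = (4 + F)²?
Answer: √2110665882/1482 ≈ 31.000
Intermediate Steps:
z(f) = 2*f*(-20 + f) (z(f) = (-20 + f)*(2*f) = 2*f*(-20 + f))
√(S(-35) + 1/(z(-7) - 1860)) = √((4 - 35)² + 1/(2*(-7)*(-20 - 7) - 1860)) = √((-31)² + 1/(2*(-7)*(-27) - 1860)) = √(961 + 1/(378 - 1860)) = √(961 + 1/(-1482)) = √(961 - 1/1482) = √(1424201/1482) = √2110665882/1482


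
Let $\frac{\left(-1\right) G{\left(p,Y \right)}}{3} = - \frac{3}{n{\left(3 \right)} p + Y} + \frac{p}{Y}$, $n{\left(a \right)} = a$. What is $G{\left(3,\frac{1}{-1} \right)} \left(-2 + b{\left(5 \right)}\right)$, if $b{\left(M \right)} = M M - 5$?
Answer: $\frac{729}{4} \approx 182.25$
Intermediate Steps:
$b{\left(M \right)} = -5 + M^{2}$ ($b{\left(M \right)} = M^{2} - 5 = -5 + M^{2}$)
$G{\left(p,Y \right)} = \frac{9}{Y + 3 p} - \frac{3 p}{Y}$ ($G{\left(p,Y \right)} = - 3 \left(- \frac{3}{3 p + Y} + \frac{p}{Y}\right) = - 3 \left(- \frac{3}{Y + 3 p} + \frac{p}{Y}\right) = \frac{9}{Y + 3 p} - \frac{3 p}{Y}$)
$G{\left(3,\frac{1}{-1} \right)} \left(-2 + b{\left(5 \right)}\right) = \frac{3 \left(- 3 \cdot 3^{2} + \frac{3}{-1} - \frac{1}{-1} \cdot 3\right)}{\frac{1}{-1} \left(\frac{1}{-1} + 3 \cdot 3\right)} \left(-2 - \left(5 - 5^{2}\right)\right) = \frac{3 \left(\left(-3\right) 9 + 3 \left(-1\right) - \left(-1\right) 3\right)}{\left(-1\right) \left(-1 + 9\right)} \left(-2 + \left(-5 + 25\right)\right) = 3 \left(-1\right) \frac{1}{8} \left(-27 - 3 + 3\right) \left(-2 + 20\right) = 3 \left(-1\right) \frac{1}{8} \left(-27\right) 18 = \frac{81}{8} \cdot 18 = \frac{729}{4}$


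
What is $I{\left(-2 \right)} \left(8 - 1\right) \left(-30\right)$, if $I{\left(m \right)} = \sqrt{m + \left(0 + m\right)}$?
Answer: $- 420 i \approx - 420.0 i$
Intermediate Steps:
$I{\left(m \right)} = \sqrt{2} \sqrt{m}$ ($I{\left(m \right)} = \sqrt{m + m} = \sqrt{2 m} = \sqrt{2} \sqrt{m}$)
$I{\left(-2 \right)} \left(8 - 1\right) \left(-30\right) = \sqrt{2} \sqrt{-2} \left(8 - 1\right) \left(-30\right) = \sqrt{2} i \sqrt{2} \cdot 7 \left(-30\right) = 2 i 7 \left(-30\right) = 14 i \left(-30\right) = - 420 i$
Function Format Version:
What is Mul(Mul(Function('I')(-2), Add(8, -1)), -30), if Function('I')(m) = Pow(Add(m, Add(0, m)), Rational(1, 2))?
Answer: Mul(-420, I) ≈ Mul(-420.00, I)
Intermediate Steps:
Function('I')(m) = Mul(Pow(2, Rational(1, 2)), Pow(m, Rational(1, 2))) (Function('I')(m) = Pow(Add(m, m), Rational(1, 2)) = Pow(Mul(2, m), Rational(1, 2)) = Mul(Pow(2, Rational(1, 2)), Pow(m, Rational(1, 2))))
Mul(Mul(Function('I')(-2), Add(8, -1)), -30) = Mul(Mul(Mul(Pow(2, Rational(1, 2)), Pow(-2, Rational(1, 2))), Add(8, -1)), -30) = Mul(Mul(Mul(Pow(2, Rational(1, 2)), Mul(I, Pow(2, Rational(1, 2)))), 7), -30) = Mul(Mul(Mul(2, I), 7), -30) = Mul(Mul(14, I), -30) = Mul(-420, I)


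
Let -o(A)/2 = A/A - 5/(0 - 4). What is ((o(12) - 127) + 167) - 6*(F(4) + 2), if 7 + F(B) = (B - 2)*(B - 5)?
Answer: 155/2 ≈ 77.500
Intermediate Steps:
o(A) = -9/2 (o(A) = -2*(A/A - 5/(0 - 4)) = -2*(1 - 5/(-4)) = -2*(1 - 5*(-¼)) = -2*(1 + 5/4) = -2*9/4 = -9/2)
F(B) = -7 + (-5 + B)*(-2 + B) (F(B) = -7 + (B - 2)*(B - 5) = -7 + (-2 + B)*(-5 + B) = -7 + (-5 + B)*(-2 + B))
((o(12) - 127) + 167) - 6*(F(4) + 2) = ((-9/2 - 127) + 167) - 6*((3 + 4² - 7*4) + 2) = (-263/2 + 167) - 6*((3 + 16 - 28) + 2) = 71/2 - 6*(-9 + 2) = 71/2 - 6*(-7) = 71/2 + 42 = 155/2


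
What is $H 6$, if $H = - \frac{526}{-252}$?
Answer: $\frac{263}{21} \approx 12.524$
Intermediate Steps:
$H = \frac{263}{126}$ ($H = \left(-526\right) \left(- \frac{1}{252}\right) = \frac{263}{126} \approx 2.0873$)
$H 6 = \frac{263}{126} \cdot 6 = \frac{263}{21}$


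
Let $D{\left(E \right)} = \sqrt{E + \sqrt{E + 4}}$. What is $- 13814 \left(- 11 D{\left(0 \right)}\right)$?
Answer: $151954 \sqrt{2} \approx 2.149 \cdot 10^{5}$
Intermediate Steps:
$D{\left(E \right)} = \sqrt{E + \sqrt{4 + E}}$
$- 13814 \left(- 11 D{\left(0 \right)}\right) = - 13814 \left(- 11 \sqrt{0 + \sqrt{4 + 0}}\right) = - 13814 \left(- 11 \sqrt{0 + \sqrt{4}}\right) = - 13814 \left(- 11 \sqrt{0 + 2}\right) = - 13814 \left(- 11 \sqrt{2}\right) = 151954 \sqrt{2}$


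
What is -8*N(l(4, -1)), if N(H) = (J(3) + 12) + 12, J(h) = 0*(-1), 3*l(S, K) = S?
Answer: -192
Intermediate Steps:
l(S, K) = S/3
J(h) = 0
N(H) = 24 (N(H) = (0 + 12) + 12 = 12 + 12 = 24)
-8*N(l(4, -1)) = -8*24 = -192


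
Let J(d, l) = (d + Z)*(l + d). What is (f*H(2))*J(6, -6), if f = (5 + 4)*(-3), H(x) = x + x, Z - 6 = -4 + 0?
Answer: 0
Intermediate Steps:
Z = 2 (Z = 6 + (-4 + 0) = 6 - 4 = 2)
H(x) = 2*x
f = -27 (f = 9*(-3) = -27)
J(d, l) = (2 + d)*(d + l) (J(d, l) = (d + 2)*(l + d) = (2 + d)*(d + l))
(f*H(2))*J(6, -6) = (-54*2)*(6² + 2*6 + 2*(-6) + 6*(-6)) = (-27*4)*(36 + 12 - 12 - 36) = -108*0 = 0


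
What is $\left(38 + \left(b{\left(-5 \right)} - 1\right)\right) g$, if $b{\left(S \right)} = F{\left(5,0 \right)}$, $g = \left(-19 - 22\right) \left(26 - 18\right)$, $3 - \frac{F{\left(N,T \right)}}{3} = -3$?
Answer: $-18040$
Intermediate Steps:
$F{\left(N,T \right)} = 18$ ($F{\left(N,T \right)} = 9 - -9 = 9 + 9 = 18$)
$g = -328$ ($g = \left(-41\right) 8 = -328$)
$b{\left(S \right)} = 18$
$\left(38 + \left(b{\left(-5 \right)} - 1\right)\right) g = \left(38 + \left(18 - 1\right)\right) \left(-328\right) = \left(38 + 17\right) \left(-328\right) = 55 \left(-328\right) = -18040$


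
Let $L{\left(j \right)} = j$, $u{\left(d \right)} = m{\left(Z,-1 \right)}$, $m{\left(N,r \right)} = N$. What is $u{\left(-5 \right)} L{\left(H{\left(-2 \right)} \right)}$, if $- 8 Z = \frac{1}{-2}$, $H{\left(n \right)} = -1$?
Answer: $- \frac{1}{16} \approx -0.0625$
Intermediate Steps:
$Z = \frac{1}{16}$ ($Z = - \frac{1}{8 \left(-2\right)} = \left(- \frac{1}{8}\right) \left(- \frac{1}{2}\right) = \frac{1}{16} \approx 0.0625$)
$u{\left(d \right)} = \frac{1}{16}$
$u{\left(-5 \right)} L{\left(H{\left(-2 \right)} \right)} = \frac{1}{16} \left(-1\right) = - \frac{1}{16}$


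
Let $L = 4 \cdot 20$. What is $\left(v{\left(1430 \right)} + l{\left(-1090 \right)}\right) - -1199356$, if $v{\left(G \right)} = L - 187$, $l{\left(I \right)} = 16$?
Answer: $1199265$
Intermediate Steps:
$L = 80$
$v{\left(G \right)} = -107$ ($v{\left(G \right)} = 80 - 187 = -107$)
$\left(v{\left(1430 \right)} + l{\left(-1090 \right)}\right) - -1199356 = \left(-107 + 16\right) - -1199356 = -91 + 1199356 = 1199265$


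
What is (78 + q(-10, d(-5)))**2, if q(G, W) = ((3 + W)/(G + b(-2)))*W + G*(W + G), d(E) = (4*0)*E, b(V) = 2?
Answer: 31684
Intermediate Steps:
d(E) = 0 (d(E) = 0*E = 0)
q(G, W) = G*(G + W) + W*(3 + W)/(2 + G) (q(G, W) = ((3 + W)/(G + 2))*W + G*(W + G) = ((3 + W)/(2 + G))*W + G*(G + W) = W*(3 + W)/(2 + G) + G*(G + W) = G*(G + W) + W*(3 + W)/(2 + G))
(78 + q(-10, d(-5)))**2 = (78 + ((-10)**3 + 0**2 + 2*(-10)**2 + 3*0 + 0*(-10)**2 + 2*(-10)*0)/(2 - 10))**2 = (78 + (-1000 + 0 + 2*100 + 0 + 0*100 + 0)/(-8))**2 = (78 - (-1000 + 0 + 200 + 0 + 0 + 0)/8)**2 = (78 - 1/8*(-800))**2 = (78 + 100)**2 = 178**2 = 31684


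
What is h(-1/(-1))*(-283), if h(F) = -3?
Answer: 849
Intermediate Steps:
h(-1/(-1))*(-283) = -3*(-283) = 849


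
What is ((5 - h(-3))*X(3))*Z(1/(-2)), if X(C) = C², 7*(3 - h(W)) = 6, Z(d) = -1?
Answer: -180/7 ≈ -25.714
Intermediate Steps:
h(W) = 15/7 (h(W) = 3 - ⅐*6 = 3 - 6/7 = 15/7)
((5 - h(-3))*X(3))*Z(1/(-2)) = ((5 - 1*15/7)*3²)*(-1) = ((5 - 15/7)*9)*(-1) = ((20/7)*9)*(-1) = (180/7)*(-1) = -180/7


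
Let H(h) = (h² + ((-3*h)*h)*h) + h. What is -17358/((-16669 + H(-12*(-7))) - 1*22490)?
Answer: 5786/603377 ≈ 0.0095894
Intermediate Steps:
H(h) = h + h² - 3*h³ (H(h) = (h² + (-3*h²)*h) + h = (h² - 3*h³) + h = h + h² - 3*h³)
-17358/((-16669 + H(-12*(-7))) - 1*22490) = -17358/((-16669 + (-12*(-7))*(1 - 12*(-7) - 3*(-12*(-7))²)) - 1*22490) = -17358/((-16669 + 84*(1 + 84 - 3*84²)) - 22490) = -17358/((-16669 + 84*(1 + 84 - 3*7056)) - 22490) = -17358/((-16669 + 84*(1 + 84 - 21168)) - 22490) = -17358/((-16669 + 84*(-21083)) - 22490) = -17358/((-16669 - 1770972) - 22490) = -17358/(-1787641 - 22490) = -17358/(-1810131) = -17358*(-1/1810131) = 5786/603377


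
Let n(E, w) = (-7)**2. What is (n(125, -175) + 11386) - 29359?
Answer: -17924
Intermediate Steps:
n(E, w) = 49
(n(125, -175) + 11386) - 29359 = (49 + 11386) - 29359 = 11435 - 29359 = -17924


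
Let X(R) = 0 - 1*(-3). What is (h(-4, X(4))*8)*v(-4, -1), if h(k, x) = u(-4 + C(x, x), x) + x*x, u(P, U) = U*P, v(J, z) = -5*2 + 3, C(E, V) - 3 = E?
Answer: -840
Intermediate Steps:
C(E, V) = 3 + E
X(R) = 3 (X(R) = 0 + 3 = 3)
v(J, z) = -7 (v(J, z) = -10 + 3 = -7)
u(P, U) = P*U
h(k, x) = x² + x*(-1 + x) (h(k, x) = (-4 + (3 + x))*x + x*x = (-1 + x)*x + x² = x*(-1 + x) + x² = x² + x*(-1 + x))
(h(-4, X(4))*8)*v(-4, -1) = ((3*(-1 + 2*3))*8)*(-7) = ((3*(-1 + 6))*8)*(-7) = ((3*5)*8)*(-7) = (15*8)*(-7) = 120*(-7) = -840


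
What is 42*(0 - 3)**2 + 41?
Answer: 419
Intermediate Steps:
42*(0 - 3)**2 + 41 = 42*(-3)**2 + 41 = 42*9 + 41 = 378 + 41 = 419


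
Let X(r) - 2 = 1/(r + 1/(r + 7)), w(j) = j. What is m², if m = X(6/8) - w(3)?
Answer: 225/11881 ≈ 0.018938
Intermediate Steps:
X(r) = 2 + 1/(r + 1/(7 + r)) (X(r) = 2 + 1/(r + 1/(r + 7)) = 2 + 1/(r + 1/(7 + r)))
m = 15/109 (m = (9 + 2*(6/8)² + 15*(6/8))/(1 + (6/8)² + 7*(6/8)) - 1*3 = (9 + 2*(6*(⅛))² + 15*(6*(⅛)))/(1 + (6*(⅛))² + 7*(6*(⅛))) - 3 = (9 + 2*(¾)² + 15*(¾))/(1 + (¾)² + 7*(¾)) - 3 = (9 + 2*(9/16) + 45/4)/(1 + 9/16 + 21/4) - 3 = (9 + 9/8 + 45/4)/(109/16) - 3 = (16/109)*(171/8) - 3 = 342/109 - 3 = 15/109 ≈ 0.13761)
m² = (15/109)² = 225/11881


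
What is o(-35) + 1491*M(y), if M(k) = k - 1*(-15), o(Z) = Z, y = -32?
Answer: -25382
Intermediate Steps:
M(k) = 15 + k (M(k) = k + 15 = 15 + k)
o(-35) + 1491*M(y) = -35 + 1491*(15 - 32) = -35 + 1491*(-17) = -35 - 25347 = -25382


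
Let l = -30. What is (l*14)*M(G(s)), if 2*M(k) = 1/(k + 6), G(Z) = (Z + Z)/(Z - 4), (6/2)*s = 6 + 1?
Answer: -525/8 ≈ -65.625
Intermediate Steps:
s = 7/3 (s = (6 + 1)/3 = (1/3)*7 = 7/3 ≈ 2.3333)
G(Z) = 2*Z/(-4 + Z) (G(Z) = (2*Z)/(-4 + Z) = 2*Z/(-4 + Z))
M(k) = 1/(2*(6 + k)) (M(k) = 1/(2*(k + 6)) = 1/(2*(6 + k)))
(l*14)*M(G(s)) = (-30*14)*(1/(2*(6 + 2*(7/3)/(-4 + 7/3)))) = -210/(6 + 2*(7/3)/(-5/3)) = -210/(6 + 2*(7/3)*(-3/5)) = -210/(6 - 14/5) = -210/16/5 = -210*5/16 = -420*5/32 = -525/8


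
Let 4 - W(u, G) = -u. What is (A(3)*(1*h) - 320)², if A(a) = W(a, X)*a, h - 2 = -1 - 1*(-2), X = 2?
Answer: 66049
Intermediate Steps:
W(u, G) = 4 + u (W(u, G) = 4 - (-1)*u = 4 + u)
h = 3 (h = 2 + (-1 - 1*(-2)) = 2 + (-1 + 2) = 2 + 1 = 3)
A(a) = a*(4 + a) (A(a) = (4 + a)*a = a*(4 + a))
(A(3)*(1*h) - 320)² = ((3*(4 + 3))*(1*3) - 320)² = ((3*7)*3 - 320)² = (21*3 - 320)² = (63 - 320)² = (-257)² = 66049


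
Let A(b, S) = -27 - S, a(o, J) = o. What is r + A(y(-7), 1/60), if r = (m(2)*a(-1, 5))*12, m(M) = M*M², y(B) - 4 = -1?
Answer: -7381/60 ≈ -123.02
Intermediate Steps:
y(B) = 3 (y(B) = 4 - 1 = 3)
m(M) = M³
r = -96 (r = (2³*(-1))*12 = (8*(-1))*12 = -8*12 = -96)
r + A(y(-7), 1/60) = -96 + (-27 - 1/60) = -96 - 1621/60 = -7381/60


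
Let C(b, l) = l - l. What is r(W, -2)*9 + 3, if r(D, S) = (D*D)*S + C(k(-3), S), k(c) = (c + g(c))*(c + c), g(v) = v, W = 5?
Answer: -447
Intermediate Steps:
k(c) = 4*c² (k(c) = (c + c)*(c + c) = (2*c)*(2*c) = 4*c²)
C(b, l) = 0
r(D, S) = S*D² (r(D, S) = (D*D)*S + 0 = D²*S + 0 = S*D² + 0 = S*D²)
r(W, -2)*9 + 3 = -2*5²*9 + 3 = -2*25*9 + 3 = -50*9 + 3 = -450 + 3 = -447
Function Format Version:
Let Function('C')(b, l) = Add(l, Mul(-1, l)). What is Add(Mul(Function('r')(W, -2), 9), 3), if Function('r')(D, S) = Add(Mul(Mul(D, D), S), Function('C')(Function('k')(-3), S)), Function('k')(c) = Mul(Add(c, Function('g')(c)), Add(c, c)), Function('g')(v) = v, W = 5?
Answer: -447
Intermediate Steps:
Function('k')(c) = Mul(4, Pow(c, 2)) (Function('k')(c) = Mul(Add(c, c), Add(c, c)) = Mul(Mul(2, c), Mul(2, c)) = Mul(4, Pow(c, 2)))
Function('C')(b, l) = 0
Function('r')(D, S) = Mul(S, Pow(D, 2)) (Function('r')(D, S) = Add(Mul(Mul(D, D), S), 0) = Add(Mul(Pow(D, 2), S), 0) = Add(Mul(S, Pow(D, 2)), 0) = Mul(S, Pow(D, 2)))
Add(Mul(Function('r')(W, -2), 9), 3) = Add(Mul(Mul(-2, Pow(5, 2)), 9), 3) = Add(Mul(Mul(-2, 25), 9), 3) = Add(Mul(-50, 9), 3) = Add(-450, 3) = -447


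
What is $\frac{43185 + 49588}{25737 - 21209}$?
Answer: $\frac{92773}{4528} \approx 20.489$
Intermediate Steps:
$\frac{43185 + 49588}{25737 - 21209} = \frac{92773}{4528}$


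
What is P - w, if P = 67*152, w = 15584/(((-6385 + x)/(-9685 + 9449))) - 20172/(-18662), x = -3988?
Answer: 951291677370/96790463 ≈ 9828.4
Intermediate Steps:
w = 34422397822/96790463 (w = 15584/(((-6385 - 3988)/(-9685 + 9449))) - 20172/(-18662) = 15584/((-10373/(-236))) - 20172*(-1/18662) = 15584/((-10373*(-1/236))) + 10086/9331 = 15584/(10373/236) + 10086/9331 = 15584*(236/10373) + 10086/9331 = 3677824/10373 + 10086/9331 = 34422397822/96790463 ≈ 355.64)
P = 10184
P - w = 10184 - 1*34422397822/96790463 = 10184 - 34422397822/96790463 = 951291677370/96790463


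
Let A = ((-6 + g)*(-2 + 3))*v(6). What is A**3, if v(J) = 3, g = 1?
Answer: -3375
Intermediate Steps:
A = -15 (A = ((-6 + 1)*(-2 + 3))*3 = -5*1*3 = -5*3 = -15)
A**3 = (-15)**3 = -3375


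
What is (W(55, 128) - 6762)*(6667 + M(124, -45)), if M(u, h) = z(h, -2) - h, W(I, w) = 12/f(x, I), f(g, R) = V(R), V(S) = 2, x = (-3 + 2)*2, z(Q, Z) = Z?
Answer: -45332760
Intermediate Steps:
x = -2 (x = -1*2 = -2)
f(g, R) = 2
W(I, w) = 6 (W(I, w) = 12/2 = 12*(1/2) = 6)
M(u, h) = -2 - h
(W(55, 128) - 6762)*(6667 + M(124, -45)) = (6 - 6762)*(6667 + (-2 - 1*(-45))) = -6756*(6667 + (-2 + 45)) = -6756*(6667 + 43) = -6756*6710 = -45332760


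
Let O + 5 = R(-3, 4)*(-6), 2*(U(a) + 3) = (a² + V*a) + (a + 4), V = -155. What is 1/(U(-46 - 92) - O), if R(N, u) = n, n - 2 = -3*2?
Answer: 1/20128 ≈ 4.9682e-5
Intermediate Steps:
U(a) = -1 + a²/2 - 77*a (U(a) = -3 + ((a² - 155*a) + (a + 4))/2 = -3 + ((a² - 155*a) + (4 + a))/2 = -3 + (4 + a² - 154*a)/2 = -3 + (2 + a²/2 - 77*a) = -1 + a²/2 - 77*a)
n = -4 (n = 2 - 3*2 = 2 - 6 = -4)
R(N, u) = -4
O = 19 (O = -5 - 4*(-6) = -5 + 24 = 19)
1/(U(-46 - 92) - O) = 1/((-1 + (-46 - 92)²/2 - 77*(-46 - 92)) - 1*19) = 1/((-1 + (½)*(-138)² - 77*(-138)) - 19) = 1/((-1 + (½)*19044 + 10626) - 19) = 1/((-1 + 9522 + 10626) - 19) = 1/(20147 - 19) = 1/20128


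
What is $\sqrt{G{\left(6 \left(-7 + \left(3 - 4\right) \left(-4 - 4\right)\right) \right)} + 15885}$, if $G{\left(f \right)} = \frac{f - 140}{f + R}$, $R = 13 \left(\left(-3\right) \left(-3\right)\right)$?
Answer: $\frac{\sqrt{240307683}}{123} \approx 126.03$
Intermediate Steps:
$R = 117$ ($R = 13 \cdot 9 = 117$)
$G{\left(f \right)} = \frac{-140 + f}{117 + f}$ ($G{\left(f \right)} = \frac{f - 140}{f + 117} = \frac{-140 + f}{117 + f}$)
$\sqrt{G{\left(6 \left(-7 + \left(3 - 4\right) \left(-4 - 4\right)\right) \right)} + 15885} = \sqrt{\frac{-140 + 6 \left(-7 + \left(3 - 4\right) \left(-4 - 4\right)\right)}{117 + 6 \left(-7 + \left(3 - 4\right) \left(-4 - 4\right)\right)} + 15885} = \sqrt{\frac{-140 + 6 \left(-7 - -8\right)}{117 + 6 \left(-7 - -8\right)} + 15885} = \sqrt{\frac{-140 + 6 \left(-7 + 8\right)}{117 + 6 \left(-7 + 8\right)} + 15885} = \sqrt{\frac{-140 + 6 \cdot 1}{117 + 6 \cdot 1} + 15885} = \sqrt{\frac{-140 + 6}{117 + 6} + 15885} = \sqrt{\frac{1}{123} \left(-134\right) + 15885} = \sqrt{- \frac{134}{123} + 15885} = \sqrt{\frac{1953721}{123}} = \frac{\sqrt{240307683}}{123}$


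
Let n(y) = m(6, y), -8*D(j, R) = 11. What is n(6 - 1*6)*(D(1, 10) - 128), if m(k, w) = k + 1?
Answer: -7245/8 ≈ -905.63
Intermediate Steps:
D(j, R) = -11/8 (D(j, R) = -1/8*11 = -11/8)
m(k, w) = 1 + k
n(y) = 7 (n(y) = 1 + 6 = 7)
n(6 - 1*6)*(D(1, 10) - 128) = 7*(-11/8 - 128) = 7*(-1035/8) = -7245/8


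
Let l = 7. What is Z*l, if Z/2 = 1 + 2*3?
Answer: 98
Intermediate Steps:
Z = 14 (Z = 2*(1 + 2*3) = 2*(1 + 6) = 2*7 = 14)
Z*l = 14*7 = 98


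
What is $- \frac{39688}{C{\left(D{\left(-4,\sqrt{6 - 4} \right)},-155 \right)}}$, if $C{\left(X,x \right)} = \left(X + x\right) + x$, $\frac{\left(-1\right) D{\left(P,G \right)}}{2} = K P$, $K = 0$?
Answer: $\frac{19844}{155} \approx 128.03$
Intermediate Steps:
$D{\left(P,G \right)} = 0$ ($D{\left(P,G \right)} = - 2 \cdot 0 P = \left(-2\right) 0 = 0$)
$C{\left(X,x \right)} = X + 2 x$
$- \frac{39688}{C{\left(D{\left(-4,\sqrt{6 - 4} \right)},-155 \right)}} = - \frac{39688}{0 + 2 \left(-155\right)} = - \frac{39688}{0 - 310} = - \frac{39688}{-310} = \left(-39688\right) \left(- \frac{1}{310}\right) = \frac{19844}{155}$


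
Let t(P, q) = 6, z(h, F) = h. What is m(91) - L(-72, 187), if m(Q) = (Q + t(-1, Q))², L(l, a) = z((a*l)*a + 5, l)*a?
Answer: 470831090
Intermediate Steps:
L(l, a) = a*(5 + l*a²) (L(l, a) = ((a*l)*a + 5)*a = (l*a² + 5)*a = (5 + l*a²)*a = a*(5 + l*a²))
m(Q) = (6 + Q)² (m(Q) = (Q + 6)² = (6 + Q)²)
m(91) - L(-72, 187) = (6 + 91)² - 187*(5 - 72*187²) = 97² - 187*(5 - 72*34969) = 9409 - 187*(5 - 2517768) = 9409 - 187*(-2517763) = 9409 - 1*(-470821681) = 9409 + 470821681 = 470831090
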